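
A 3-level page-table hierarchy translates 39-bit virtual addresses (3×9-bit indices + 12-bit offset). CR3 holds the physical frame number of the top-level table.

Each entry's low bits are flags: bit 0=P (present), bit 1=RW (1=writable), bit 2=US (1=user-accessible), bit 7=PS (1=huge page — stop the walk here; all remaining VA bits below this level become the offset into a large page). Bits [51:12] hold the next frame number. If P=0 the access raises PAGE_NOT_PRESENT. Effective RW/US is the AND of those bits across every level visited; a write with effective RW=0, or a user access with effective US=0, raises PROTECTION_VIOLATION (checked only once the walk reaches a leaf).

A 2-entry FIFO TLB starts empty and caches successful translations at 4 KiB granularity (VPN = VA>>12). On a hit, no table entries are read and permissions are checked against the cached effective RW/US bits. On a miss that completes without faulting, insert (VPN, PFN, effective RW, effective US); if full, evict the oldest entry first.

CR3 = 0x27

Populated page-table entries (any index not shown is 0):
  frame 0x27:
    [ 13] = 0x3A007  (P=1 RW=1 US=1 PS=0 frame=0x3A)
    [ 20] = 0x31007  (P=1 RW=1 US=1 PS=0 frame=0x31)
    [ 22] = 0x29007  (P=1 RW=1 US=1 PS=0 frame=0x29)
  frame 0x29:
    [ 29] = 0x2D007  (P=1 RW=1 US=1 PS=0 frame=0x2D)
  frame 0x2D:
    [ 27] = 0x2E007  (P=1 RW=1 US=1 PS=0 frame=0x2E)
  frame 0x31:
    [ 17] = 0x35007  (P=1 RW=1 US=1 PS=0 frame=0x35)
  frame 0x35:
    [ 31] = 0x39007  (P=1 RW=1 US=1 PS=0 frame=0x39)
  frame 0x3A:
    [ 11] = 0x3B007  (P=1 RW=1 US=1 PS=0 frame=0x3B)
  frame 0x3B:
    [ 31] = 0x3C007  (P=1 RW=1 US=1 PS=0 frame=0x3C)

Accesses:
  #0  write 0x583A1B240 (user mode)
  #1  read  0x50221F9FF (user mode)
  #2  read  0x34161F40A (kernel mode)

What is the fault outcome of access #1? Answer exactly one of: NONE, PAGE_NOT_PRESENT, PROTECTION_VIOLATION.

Trace:
#0 VA=0x583A1B240 (w,user):
  L0: frame=0x27 idx=22 entry=0x29007 [P=1 RW=1 US=1 PS=0]
  L1: frame=0x29 idx=29 entry=0x2D007 [P=1 RW=1 US=1 PS=0]
  L2: frame=0x2D idx=27 entry=0x2E007 [P=1 RW=1 US=1 PS=0]
  ⇒ phys 0x2E240  [3 reads]
#1 VA=0x50221F9FF (r,user):
  L0: frame=0x27 idx=20 entry=0x31007 [P=1 RW=1 US=1 PS=0]
  L1: frame=0x31 idx=17 entry=0x35007 [P=1 RW=1 US=1 PS=0]
  L2: frame=0x35 idx=31 entry=0x39007 [P=1 RW=1 US=1 PS=0]
  ⇒ phys 0x399FF  [3 reads]
#2 VA=0x34161F40A (r,kernel):
  L0: frame=0x27 idx=13 entry=0x3A007 [P=1 RW=1 US=1 PS=0]
  L1: frame=0x3A idx=11 entry=0x3B007 [P=1 RW=1 US=1 PS=0]
  L2: frame=0x3B idx=31 entry=0x3C007 [P=1 RW=1 US=1 PS=0]
  ⇒ phys 0x3C40A  [3 reads]

Access #1 fault: NONE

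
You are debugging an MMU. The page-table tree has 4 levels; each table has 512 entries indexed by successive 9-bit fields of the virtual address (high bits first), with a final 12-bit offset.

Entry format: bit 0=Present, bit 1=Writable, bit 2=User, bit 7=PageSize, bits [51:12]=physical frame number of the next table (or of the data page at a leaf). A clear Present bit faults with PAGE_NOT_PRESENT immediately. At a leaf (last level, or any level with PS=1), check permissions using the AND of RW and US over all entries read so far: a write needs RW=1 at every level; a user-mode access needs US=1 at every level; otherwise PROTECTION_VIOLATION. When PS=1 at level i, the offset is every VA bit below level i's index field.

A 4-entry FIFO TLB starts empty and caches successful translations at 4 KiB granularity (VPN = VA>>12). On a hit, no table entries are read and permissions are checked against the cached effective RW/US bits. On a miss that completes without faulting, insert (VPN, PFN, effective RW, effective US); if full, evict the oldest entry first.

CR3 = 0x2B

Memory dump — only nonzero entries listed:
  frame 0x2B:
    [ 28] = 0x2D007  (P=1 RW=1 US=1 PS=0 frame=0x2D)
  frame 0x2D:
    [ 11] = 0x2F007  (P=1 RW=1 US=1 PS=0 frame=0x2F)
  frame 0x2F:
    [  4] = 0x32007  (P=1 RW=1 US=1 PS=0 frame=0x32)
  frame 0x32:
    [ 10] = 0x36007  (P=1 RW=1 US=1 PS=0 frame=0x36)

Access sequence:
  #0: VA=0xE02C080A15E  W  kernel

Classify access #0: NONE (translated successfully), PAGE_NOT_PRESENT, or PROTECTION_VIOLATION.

Walk each access:
#0 VA=0xE02C080A15E (w,kernel):
  lvl0: tbl 0x2B, slot 28 ⇒ 0x2D007 (P1/RW1/US1/PS0)
  lvl1: tbl 0x2D, slot 11 ⇒ 0x2F007 (P1/RW1/US1/PS0)
  lvl2: tbl 0x2F, slot 4 ⇒ 0x32007 (P1/RW1/US1/PS0)
  lvl3: tbl 0x32, slot 10 ⇒ 0x36007 (P1/RW1/US1/PS0)
  ⇒ phys 0x3615E  [4 reads]

Access #0 fault: NONE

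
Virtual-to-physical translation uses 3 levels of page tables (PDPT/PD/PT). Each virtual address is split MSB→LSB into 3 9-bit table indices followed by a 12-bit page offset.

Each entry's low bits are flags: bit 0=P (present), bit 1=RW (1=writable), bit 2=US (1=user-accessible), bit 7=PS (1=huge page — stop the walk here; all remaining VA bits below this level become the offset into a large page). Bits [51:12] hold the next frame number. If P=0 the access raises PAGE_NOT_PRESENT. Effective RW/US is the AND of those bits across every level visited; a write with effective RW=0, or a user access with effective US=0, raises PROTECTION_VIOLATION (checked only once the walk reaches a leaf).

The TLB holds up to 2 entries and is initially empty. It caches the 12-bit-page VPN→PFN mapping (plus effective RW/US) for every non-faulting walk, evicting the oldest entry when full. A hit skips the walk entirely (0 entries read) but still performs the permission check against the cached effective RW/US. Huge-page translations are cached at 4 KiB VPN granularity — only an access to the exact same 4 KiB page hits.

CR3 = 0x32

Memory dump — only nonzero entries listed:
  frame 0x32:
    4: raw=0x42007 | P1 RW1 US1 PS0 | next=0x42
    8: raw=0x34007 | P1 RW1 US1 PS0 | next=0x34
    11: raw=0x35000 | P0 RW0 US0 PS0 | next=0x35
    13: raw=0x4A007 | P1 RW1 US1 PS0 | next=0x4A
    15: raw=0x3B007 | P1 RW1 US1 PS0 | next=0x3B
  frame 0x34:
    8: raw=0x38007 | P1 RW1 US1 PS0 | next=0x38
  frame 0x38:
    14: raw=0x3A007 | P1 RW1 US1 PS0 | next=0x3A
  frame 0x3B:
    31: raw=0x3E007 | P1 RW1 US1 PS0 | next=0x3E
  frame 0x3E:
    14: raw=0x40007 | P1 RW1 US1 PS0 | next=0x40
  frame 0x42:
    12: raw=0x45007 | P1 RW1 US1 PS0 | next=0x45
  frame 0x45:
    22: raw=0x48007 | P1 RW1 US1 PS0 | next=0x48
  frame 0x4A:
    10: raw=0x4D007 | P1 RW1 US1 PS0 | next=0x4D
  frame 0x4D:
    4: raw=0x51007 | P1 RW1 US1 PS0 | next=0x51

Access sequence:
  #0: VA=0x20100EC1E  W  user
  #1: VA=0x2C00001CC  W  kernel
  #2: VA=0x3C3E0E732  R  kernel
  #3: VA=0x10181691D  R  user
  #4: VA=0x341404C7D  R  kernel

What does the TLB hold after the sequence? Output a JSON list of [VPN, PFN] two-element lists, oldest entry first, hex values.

Per-access translation:
#0 VA=0x20100EC1E (w,user):
  L0: frame=0x32 idx=8 entry=0x34007 [P=1 RW=1 US=1 PS=0]
  L1: frame=0x34 idx=8 entry=0x38007 [P=1 RW=1 US=1 PS=0]
  L2: frame=0x38 idx=14 entry=0x3A007 [P=1 RW=1 US=1 PS=0]
  → PA=0x3AC1E  (3 entries read)
#1 VA=0x2C00001CC (w,kernel):
  L0: frame=0x32 idx=11 entry=0x35000 [P=0 RW=0 US=0 PS=0]
  ✗ PAGE_NOT_PRESENT  [1 reads]
#2 VA=0x3C3E0E732 (r,kernel):
  L0: frame=0x32 idx=15 entry=0x3B007 [P=1 RW=1 US=1 PS=0]
  L1: frame=0x3B idx=31 entry=0x3E007 [P=1 RW=1 US=1 PS=0]
  L2: frame=0x3E idx=14 entry=0x40007 [P=1 RW=1 US=1 PS=0]
  → PA=0x40732  (3 entries read)
#3 VA=0x10181691D (r,user):
  L0: frame=0x32 idx=4 entry=0x42007 [P=1 RW=1 US=1 PS=0]
  L1: frame=0x42 idx=12 entry=0x45007 [P=1 RW=1 US=1 PS=0]
  L2: frame=0x45 idx=22 entry=0x48007 [P=1 RW=1 US=1 PS=0]
  → PA=0x4891D  (3 entries read)
#4 VA=0x341404C7D (r,kernel):
  L0: frame=0x32 idx=13 entry=0x4A007 [P=1 RW=1 US=1 PS=0]
  L1: frame=0x4A idx=10 entry=0x4D007 [P=1 RW=1 US=1 PS=0]
  L2: frame=0x4D idx=4 entry=0x51007 [P=1 RW=1 US=1 PS=0]
  → PA=0x51C7D  (3 entries read)

TLB: [["0x101816", "0x48"], ["0x341404", "0x51"]]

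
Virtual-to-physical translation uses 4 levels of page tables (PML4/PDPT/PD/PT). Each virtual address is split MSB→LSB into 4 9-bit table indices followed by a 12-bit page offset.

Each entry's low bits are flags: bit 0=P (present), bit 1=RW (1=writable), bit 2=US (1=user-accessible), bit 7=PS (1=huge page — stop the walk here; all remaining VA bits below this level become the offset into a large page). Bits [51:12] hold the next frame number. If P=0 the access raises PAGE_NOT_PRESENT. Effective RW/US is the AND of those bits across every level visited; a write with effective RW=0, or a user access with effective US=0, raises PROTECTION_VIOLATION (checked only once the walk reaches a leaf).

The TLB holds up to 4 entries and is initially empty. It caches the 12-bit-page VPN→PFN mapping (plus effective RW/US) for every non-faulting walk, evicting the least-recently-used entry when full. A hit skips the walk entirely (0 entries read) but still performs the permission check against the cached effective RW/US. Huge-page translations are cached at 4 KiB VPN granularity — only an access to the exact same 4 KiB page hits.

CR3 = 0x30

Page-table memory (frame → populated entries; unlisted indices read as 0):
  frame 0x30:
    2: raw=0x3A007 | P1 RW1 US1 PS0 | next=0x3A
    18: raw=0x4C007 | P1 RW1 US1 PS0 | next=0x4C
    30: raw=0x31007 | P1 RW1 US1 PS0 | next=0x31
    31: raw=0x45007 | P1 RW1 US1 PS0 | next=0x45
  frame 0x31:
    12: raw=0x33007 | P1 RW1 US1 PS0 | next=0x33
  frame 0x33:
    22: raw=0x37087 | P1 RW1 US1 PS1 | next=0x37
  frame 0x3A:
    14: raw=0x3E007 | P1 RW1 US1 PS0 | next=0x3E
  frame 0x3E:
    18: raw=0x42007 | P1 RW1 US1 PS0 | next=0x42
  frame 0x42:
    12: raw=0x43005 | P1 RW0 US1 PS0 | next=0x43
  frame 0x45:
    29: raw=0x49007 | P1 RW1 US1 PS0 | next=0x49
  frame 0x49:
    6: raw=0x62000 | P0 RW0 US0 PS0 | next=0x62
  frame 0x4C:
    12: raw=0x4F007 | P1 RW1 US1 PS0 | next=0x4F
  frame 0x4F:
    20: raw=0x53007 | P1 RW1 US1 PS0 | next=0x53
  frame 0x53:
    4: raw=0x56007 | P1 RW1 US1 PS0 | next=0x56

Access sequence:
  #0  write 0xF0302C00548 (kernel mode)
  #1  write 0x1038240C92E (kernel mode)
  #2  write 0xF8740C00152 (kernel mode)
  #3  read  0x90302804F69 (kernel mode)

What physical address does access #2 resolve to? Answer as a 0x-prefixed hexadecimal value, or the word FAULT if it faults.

Per-access translation:
#0 VA=0xF0302C00548 (w,kernel):
  [0] read 0x30 idx=30: raw=0x31007 flags P=1 W=1 U=1 S=0
  [1] read 0x31 idx=12: raw=0x33007 flags P=1 W=1 U=1 S=0
  [2] read 0x33 idx=22: raw=0x37087 flags P=1 W=1 U=1 S=1
  ✓ 0x37548 (huge @L2)  — 3 lookups
#1 VA=0x1038240C92E (w,kernel):
  [0] read 0x30 idx=2: raw=0x3A007 flags P=1 W=1 U=1 S=0
  [1] read 0x3A idx=14: raw=0x3E007 flags P=1 W=1 U=1 S=0
  [2] read 0x3E idx=18: raw=0x42007 flags P=1 W=1 U=1 S=0
  [3] read 0x42 idx=12: raw=0x43005 flags P=1 W=0 U=1 S=0
  ⇒ fault: PROTECTION_VIOLATION  — 4 lookups
#2 VA=0xF8740C00152 (w,kernel):
  [0] read 0x30 idx=31: raw=0x45007 flags P=1 W=1 U=1 S=0
  [1] read 0x45 idx=29: raw=0x49007 flags P=1 W=1 U=1 S=0
  [2] read 0x49 idx=6: raw=0x62000 flags P=0 W=0 U=0 S=0
  ⇒ fault: PAGE_NOT_PRESENT  — 3 lookups
#3 VA=0x90302804F69 (r,kernel):
  [0] read 0x30 idx=18: raw=0x4C007 flags P=1 W=1 U=1 S=0
  [1] read 0x4C idx=12: raw=0x4F007 flags P=1 W=1 U=1 S=0
  [2] read 0x4F idx=20: raw=0x53007 flags P=1 W=1 U=1 S=0
  [3] read 0x53 idx=4: raw=0x56007 flags P=1 W=1 U=1 S=0
  ✓ 0x56F69  — 4 lookups

Access #2 PA: FAULT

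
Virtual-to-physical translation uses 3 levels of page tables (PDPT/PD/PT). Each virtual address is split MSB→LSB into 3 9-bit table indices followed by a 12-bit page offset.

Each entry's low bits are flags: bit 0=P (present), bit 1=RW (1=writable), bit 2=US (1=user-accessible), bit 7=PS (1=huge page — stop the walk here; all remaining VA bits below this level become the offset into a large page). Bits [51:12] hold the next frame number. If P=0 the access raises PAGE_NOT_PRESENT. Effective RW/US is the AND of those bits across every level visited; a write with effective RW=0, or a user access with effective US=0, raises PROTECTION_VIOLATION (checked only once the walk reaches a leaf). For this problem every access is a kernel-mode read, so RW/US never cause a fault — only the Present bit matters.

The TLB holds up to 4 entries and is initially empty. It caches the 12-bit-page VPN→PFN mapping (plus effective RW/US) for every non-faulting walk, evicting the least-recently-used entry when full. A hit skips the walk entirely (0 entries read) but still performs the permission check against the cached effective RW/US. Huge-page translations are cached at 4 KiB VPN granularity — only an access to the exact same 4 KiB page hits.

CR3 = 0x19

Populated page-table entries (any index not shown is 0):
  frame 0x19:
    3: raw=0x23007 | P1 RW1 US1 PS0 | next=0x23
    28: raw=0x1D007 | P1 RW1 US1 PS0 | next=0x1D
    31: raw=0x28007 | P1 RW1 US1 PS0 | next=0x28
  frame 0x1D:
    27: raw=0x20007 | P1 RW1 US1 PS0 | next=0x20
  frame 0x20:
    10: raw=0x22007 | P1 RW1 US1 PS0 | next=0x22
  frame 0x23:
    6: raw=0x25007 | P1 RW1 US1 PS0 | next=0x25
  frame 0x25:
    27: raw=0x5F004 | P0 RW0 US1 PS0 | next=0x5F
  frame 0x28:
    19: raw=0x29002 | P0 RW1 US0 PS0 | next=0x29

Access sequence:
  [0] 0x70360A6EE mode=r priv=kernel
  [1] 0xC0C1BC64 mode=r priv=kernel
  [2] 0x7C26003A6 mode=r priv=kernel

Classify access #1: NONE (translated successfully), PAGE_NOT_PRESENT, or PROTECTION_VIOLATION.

Trace:
#0 VA=0x70360A6EE (r,kernel):
  lvl0: tbl 0x19, slot 28 ⇒ 0x1D007 (P1/RW1/US1/PS0)
  lvl1: tbl 0x1D, slot 27 ⇒ 0x20007 (P1/RW1/US1/PS0)
  lvl2: tbl 0x20, slot 10 ⇒ 0x22007 (P1/RW1/US1/PS0)
  → PA=0x226EE  (3 entries read)
#1 VA=0xC0C1BC64 (r,kernel):
  lvl0: tbl 0x19, slot 3 ⇒ 0x23007 (P1/RW1/US1/PS0)
  lvl1: tbl 0x23, slot 6 ⇒ 0x25007 (P1/RW1/US1/PS0)
  lvl2: tbl 0x25, slot 27 ⇒ 0x5F004 (P0/RW0/US1/PS0)
  → PAGE_NOT_PRESENT  (3 entries read)
#2 VA=0x7C26003A6 (r,kernel):
  lvl0: tbl 0x19, slot 31 ⇒ 0x28007 (P1/RW1/US1/PS0)
  lvl1: tbl 0x28, slot 19 ⇒ 0x29002 (P0/RW1/US0/PS0)
  → PAGE_NOT_PRESENT  (2 entries read)

Access #1 fault: PAGE_NOT_PRESENT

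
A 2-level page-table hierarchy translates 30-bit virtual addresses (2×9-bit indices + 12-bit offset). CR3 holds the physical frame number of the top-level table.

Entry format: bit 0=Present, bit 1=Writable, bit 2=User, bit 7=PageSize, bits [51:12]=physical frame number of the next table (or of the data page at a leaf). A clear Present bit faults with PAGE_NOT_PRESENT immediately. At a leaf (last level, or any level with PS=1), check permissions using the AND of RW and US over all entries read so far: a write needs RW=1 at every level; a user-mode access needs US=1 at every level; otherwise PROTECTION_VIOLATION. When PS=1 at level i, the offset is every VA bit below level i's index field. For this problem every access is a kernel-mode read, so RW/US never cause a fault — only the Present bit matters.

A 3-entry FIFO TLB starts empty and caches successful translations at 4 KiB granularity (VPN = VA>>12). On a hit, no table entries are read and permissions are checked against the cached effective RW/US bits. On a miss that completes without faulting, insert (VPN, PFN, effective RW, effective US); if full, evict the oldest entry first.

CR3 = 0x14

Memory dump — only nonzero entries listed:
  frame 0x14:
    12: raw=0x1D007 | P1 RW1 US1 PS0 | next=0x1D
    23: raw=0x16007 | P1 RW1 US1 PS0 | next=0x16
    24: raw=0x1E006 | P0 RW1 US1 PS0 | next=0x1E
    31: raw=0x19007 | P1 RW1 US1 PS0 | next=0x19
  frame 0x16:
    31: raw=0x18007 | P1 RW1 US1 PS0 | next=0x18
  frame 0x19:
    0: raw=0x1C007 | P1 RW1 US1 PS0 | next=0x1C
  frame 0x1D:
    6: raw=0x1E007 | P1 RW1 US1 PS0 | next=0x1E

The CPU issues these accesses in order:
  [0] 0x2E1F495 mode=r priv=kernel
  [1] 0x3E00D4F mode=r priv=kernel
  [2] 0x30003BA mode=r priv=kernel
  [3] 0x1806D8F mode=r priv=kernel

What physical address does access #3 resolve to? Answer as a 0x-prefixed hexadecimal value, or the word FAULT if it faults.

Per-access translation:
#0 VA=0x2E1F495 (r,kernel):
  [0] read 0x14 idx=23: raw=0x16007 flags P=1 W=1 U=1 S=0
  [1] read 0x16 idx=31: raw=0x18007 flags P=1 W=1 U=1 S=0
  ⇒ phys 0x18495  [2 reads]
#1 VA=0x3E00D4F (r,kernel):
  [0] read 0x14 idx=31: raw=0x19007 flags P=1 W=1 U=1 S=0
  [1] read 0x19 idx=0: raw=0x1C007 flags P=1 W=1 U=1 S=0
  ⇒ phys 0x1CD4F  [2 reads]
#2 VA=0x30003BA (r,kernel):
  [0] read 0x14 idx=24: raw=0x1E006 flags P=0 W=1 U=1 S=0
  → PAGE_NOT_PRESENT  (1 entries read)
#3 VA=0x1806D8F (r,kernel):
  [0] read 0x14 idx=12: raw=0x1D007 flags P=1 W=1 U=1 S=0
  [1] read 0x1D idx=6: raw=0x1E007 flags P=1 W=1 U=1 S=0
  ⇒ phys 0x1ED8F  [2 reads]

Access #3 PA: 0x1ED8F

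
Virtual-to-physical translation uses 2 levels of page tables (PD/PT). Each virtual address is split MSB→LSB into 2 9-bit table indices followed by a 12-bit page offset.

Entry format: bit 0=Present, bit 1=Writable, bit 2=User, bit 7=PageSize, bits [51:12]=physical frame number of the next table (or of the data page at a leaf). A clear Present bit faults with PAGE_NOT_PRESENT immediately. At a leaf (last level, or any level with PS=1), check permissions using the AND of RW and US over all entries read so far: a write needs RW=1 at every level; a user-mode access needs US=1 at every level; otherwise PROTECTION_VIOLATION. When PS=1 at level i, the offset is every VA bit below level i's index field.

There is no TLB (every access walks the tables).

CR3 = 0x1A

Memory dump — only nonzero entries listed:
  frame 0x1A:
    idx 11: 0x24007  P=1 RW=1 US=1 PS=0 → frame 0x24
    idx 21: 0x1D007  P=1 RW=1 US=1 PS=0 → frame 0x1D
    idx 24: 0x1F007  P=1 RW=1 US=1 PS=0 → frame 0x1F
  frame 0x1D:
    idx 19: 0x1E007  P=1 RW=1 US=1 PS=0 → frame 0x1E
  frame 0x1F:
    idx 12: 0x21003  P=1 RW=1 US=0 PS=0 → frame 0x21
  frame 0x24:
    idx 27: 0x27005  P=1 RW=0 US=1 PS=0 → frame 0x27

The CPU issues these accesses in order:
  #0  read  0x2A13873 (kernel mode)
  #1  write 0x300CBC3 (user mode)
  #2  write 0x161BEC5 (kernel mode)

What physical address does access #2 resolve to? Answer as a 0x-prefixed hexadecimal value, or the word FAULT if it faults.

Trace:
#0 VA=0x2A13873 (r,kernel):
  L0 @0x1A[21] → 0x1D007  P=1,RW=1,US=1,PS=0
  L1 @0x1D[19] → 0x1E007  P=1,RW=1,US=1,PS=0
  ⇒ phys 0x1E873  [2 reads]
#1 VA=0x300CBC3 (w,user):
  L0 @0x1A[24] → 0x1F007  P=1,RW=1,US=1,PS=0
  L1 @0x1F[12] → 0x21003  P=1,RW=1,US=0,PS=0
  → PROTECTION_VIOLATION  (2 entries read)
#2 VA=0x161BEC5 (w,kernel):
  L0 @0x1A[11] → 0x24007  P=1,RW=1,US=1,PS=0
  L1 @0x24[27] → 0x27005  P=1,RW=0,US=1,PS=0
  → PROTECTION_VIOLATION  (2 entries read)

Access #2 PA: FAULT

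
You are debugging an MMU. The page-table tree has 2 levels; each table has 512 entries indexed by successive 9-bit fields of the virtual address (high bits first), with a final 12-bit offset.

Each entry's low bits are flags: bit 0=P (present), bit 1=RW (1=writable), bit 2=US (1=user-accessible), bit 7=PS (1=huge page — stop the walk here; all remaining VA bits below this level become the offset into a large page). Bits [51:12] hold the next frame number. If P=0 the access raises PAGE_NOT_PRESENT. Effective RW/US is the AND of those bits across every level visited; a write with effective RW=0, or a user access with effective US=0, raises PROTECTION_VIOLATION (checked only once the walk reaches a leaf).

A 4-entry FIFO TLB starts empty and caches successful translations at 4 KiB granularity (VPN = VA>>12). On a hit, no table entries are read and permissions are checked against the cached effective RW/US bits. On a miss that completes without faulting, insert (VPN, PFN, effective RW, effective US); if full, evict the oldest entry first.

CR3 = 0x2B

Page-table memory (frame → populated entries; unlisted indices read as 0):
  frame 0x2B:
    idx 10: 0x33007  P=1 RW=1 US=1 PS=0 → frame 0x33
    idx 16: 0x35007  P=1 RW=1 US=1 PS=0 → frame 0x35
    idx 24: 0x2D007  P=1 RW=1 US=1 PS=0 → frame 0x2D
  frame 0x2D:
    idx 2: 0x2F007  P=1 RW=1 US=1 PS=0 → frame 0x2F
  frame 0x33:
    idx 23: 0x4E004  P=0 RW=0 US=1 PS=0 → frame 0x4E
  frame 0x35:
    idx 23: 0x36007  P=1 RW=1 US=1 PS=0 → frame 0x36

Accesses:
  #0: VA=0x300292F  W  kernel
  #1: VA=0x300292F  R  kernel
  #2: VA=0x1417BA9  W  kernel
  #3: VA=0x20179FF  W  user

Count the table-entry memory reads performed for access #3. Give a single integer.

Walk each access:
#0 VA=0x300292F (w,kernel):
  L0 @0x2B[24] → 0x2D007  P=1,RW=1,US=1,PS=0
  L1 @0x2D[2] → 0x2F007  P=1,RW=1,US=1,PS=0
  ⇒ phys 0x2F92F  [2 reads]
#1 VA=0x300292F (r,kernel):
  TLB hit vpn=0x3002 → PA=0x2F92F
#2 VA=0x1417BA9 (w,kernel):
  L0 @0x2B[10] → 0x33007  P=1,RW=1,US=1,PS=0
  L1 @0x33[23] → 0x4E004  P=0,RW=0,US=1,PS=0
  ✗ PAGE_NOT_PRESENT  [2 reads]
#3 VA=0x20179FF (w,user):
  L0 @0x2B[16] → 0x35007  P=1,RW=1,US=1,PS=0
  L1 @0x35[23] → 0x36007  P=1,RW=1,US=1,PS=0
  ⇒ phys 0x369FF  [2 reads]

Entries read for #3: 2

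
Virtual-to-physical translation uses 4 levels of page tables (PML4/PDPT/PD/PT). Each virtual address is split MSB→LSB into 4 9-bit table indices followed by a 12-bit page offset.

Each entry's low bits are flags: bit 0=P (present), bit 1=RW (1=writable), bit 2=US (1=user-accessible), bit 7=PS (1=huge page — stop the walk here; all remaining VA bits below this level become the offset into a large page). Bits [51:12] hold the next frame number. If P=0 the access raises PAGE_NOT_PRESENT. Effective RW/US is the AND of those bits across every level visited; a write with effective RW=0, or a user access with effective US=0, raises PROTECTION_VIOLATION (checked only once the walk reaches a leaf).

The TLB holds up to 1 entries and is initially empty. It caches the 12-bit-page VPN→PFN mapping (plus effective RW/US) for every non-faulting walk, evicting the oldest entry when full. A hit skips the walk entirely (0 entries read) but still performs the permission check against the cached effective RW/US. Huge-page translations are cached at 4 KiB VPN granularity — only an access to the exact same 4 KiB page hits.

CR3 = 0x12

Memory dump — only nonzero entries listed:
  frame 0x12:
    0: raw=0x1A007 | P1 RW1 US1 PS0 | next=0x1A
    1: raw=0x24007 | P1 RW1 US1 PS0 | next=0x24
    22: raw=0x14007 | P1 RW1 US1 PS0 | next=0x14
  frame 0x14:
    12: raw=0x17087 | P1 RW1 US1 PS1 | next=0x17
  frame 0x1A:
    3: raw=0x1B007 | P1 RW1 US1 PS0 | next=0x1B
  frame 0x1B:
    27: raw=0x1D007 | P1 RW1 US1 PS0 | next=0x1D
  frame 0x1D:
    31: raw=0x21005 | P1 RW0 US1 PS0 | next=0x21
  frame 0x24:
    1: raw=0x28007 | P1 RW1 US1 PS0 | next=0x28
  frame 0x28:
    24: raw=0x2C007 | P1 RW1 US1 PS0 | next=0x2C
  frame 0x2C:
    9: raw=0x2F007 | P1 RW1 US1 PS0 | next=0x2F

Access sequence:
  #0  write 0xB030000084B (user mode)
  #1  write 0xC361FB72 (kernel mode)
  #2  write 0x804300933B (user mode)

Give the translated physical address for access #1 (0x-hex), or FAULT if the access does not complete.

Trace:
#0 VA=0xB030000084B (w,user):
  [0] read 0x12 idx=22: raw=0x14007 flags P=1 W=1 U=1 S=0
  [1] read 0x14 idx=12: raw=0x17087 flags P=1 W=1 U=1 S=1
  ✓ 0x1784B (huge @L1)  — 2 lookups
#1 VA=0xC361FB72 (w,kernel):
  [0] read 0x12 idx=0: raw=0x1A007 flags P=1 W=1 U=1 S=0
  [1] read 0x1A idx=3: raw=0x1B007 flags P=1 W=1 U=1 S=0
  [2] read 0x1B idx=27: raw=0x1D007 flags P=1 W=1 U=1 S=0
  [3] read 0x1D idx=31: raw=0x21005 flags P=1 W=0 U=1 S=0
  → PROTECTION_VIOLATION  (4 entries read)
#2 VA=0x804300933B (w,user):
  [0] read 0x12 idx=1: raw=0x24007 flags P=1 W=1 U=1 S=0
  [1] read 0x24 idx=1: raw=0x28007 flags P=1 W=1 U=1 S=0
  [2] read 0x28 idx=24: raw=0x2C007 flags P=1 W=1 U=1 S=0
  [3] read 0x2C idx=9: raw=0x2F007 flags P=1 W=1 U=1 S=0
  ✓ 0x2F33B  — 4 lookups

Access #1 PA: FAULT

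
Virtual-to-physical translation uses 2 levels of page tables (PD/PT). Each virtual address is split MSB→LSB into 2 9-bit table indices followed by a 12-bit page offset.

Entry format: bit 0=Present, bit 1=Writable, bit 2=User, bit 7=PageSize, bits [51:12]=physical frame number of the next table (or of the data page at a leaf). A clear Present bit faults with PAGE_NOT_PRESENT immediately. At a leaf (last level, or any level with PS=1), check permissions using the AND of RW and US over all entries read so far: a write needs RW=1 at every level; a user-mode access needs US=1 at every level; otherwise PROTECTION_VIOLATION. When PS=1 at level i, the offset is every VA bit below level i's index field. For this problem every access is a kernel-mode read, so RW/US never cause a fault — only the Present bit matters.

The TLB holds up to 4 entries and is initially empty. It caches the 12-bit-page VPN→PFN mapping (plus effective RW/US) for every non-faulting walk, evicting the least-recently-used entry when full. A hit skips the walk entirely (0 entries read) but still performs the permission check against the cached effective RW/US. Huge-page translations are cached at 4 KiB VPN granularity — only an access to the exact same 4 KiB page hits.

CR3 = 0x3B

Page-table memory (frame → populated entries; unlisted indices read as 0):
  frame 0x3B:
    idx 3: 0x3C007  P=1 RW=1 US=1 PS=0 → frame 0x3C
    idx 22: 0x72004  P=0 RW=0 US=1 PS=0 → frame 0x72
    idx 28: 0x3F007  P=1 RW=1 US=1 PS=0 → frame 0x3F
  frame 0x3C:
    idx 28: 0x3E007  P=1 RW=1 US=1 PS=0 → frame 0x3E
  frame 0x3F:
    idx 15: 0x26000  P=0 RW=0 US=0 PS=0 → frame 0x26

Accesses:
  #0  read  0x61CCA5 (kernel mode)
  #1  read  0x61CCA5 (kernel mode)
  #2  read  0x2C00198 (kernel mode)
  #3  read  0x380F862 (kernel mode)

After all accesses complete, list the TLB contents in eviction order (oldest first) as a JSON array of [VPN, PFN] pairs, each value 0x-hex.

Per-access translation:
#0 VA=0x61CCA5 (r,kernel):
  L0: frame=0x3B idx=3 entry=0x3C007 [P=1 RW=1 US=1 PS=0]
  L1: frame=0x3C idx=28 entry=0x3E007 [P=1 RW=1 US=1 PS=0]
  → PA=0x3ECA5  (2 entries read)
#1 VA=0x61CCA5 (r,kernel):
  TLB hit vpn=0x61C → PA=0x3ECA5
#2 VA=0x2C00198 (r,kernel):
  L0: frame=0x3B idx=22 entry=0x72004 [P=0 RW=0 US=1 PS=0]
  ⇒ fault: PAGE_NOT_PRESENT  — 1 lookups
#3 VA=0x380F862 (r,kernel):
  L0: frame=0x3B idx=28 entry=0x3F007 [P=1 RW=1 US=1 PS=0]
  L1: frame=0x3F idx=15 entry=0x26000 [P=0 RW=0 US=0 PS=0]
  ⇒ fault: PAGE_NOT_PRESENT  — 2 lookups

TLB: [["0x61C", "0x3E"]]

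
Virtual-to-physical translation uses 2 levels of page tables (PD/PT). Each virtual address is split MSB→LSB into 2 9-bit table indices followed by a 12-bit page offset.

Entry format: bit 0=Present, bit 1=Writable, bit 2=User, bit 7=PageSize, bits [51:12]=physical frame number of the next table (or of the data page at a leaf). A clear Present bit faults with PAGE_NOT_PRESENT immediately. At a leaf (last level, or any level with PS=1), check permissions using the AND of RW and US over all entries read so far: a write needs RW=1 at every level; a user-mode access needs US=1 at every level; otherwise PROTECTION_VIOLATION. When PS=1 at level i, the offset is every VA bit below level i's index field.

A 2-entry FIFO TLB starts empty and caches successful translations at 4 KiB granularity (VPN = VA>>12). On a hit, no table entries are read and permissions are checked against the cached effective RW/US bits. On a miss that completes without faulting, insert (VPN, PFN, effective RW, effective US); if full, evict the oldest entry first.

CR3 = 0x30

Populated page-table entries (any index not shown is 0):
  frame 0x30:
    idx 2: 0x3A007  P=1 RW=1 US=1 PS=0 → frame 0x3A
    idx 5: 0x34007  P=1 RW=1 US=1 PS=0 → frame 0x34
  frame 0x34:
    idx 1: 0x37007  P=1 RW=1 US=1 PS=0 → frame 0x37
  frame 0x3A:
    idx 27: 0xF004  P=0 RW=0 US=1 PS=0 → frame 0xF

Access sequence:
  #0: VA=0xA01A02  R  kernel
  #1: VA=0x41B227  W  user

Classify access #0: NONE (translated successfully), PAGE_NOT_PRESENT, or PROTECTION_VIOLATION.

Per-access translation:
#0 VA=0xA01A02 (r,kernel):
  lvl0: tbl 0x30, slot 5 ⇒ 0x34007 (P1/RW1/US1/PS0)
  lvl1: tbl 0x34, slot 1 ⇒ 0x37007 (P1/RW1/US1/PS0)
  → PA=0x37A02  (2 entries read)
#1 VA=0x41B227 (w,user):
  lvl0: tbl 0x30, slot 2 ⇒ 0x3A007 (P1/RW1/US1/PS0)
  lvl1: tbl 0x3A, slot 27 ⇒ 0xF004 (P0/RW0/US1/PS0)
  ✗ PAGE_NOT_PRESENT  [2 reads]

Access #0 fault: NONE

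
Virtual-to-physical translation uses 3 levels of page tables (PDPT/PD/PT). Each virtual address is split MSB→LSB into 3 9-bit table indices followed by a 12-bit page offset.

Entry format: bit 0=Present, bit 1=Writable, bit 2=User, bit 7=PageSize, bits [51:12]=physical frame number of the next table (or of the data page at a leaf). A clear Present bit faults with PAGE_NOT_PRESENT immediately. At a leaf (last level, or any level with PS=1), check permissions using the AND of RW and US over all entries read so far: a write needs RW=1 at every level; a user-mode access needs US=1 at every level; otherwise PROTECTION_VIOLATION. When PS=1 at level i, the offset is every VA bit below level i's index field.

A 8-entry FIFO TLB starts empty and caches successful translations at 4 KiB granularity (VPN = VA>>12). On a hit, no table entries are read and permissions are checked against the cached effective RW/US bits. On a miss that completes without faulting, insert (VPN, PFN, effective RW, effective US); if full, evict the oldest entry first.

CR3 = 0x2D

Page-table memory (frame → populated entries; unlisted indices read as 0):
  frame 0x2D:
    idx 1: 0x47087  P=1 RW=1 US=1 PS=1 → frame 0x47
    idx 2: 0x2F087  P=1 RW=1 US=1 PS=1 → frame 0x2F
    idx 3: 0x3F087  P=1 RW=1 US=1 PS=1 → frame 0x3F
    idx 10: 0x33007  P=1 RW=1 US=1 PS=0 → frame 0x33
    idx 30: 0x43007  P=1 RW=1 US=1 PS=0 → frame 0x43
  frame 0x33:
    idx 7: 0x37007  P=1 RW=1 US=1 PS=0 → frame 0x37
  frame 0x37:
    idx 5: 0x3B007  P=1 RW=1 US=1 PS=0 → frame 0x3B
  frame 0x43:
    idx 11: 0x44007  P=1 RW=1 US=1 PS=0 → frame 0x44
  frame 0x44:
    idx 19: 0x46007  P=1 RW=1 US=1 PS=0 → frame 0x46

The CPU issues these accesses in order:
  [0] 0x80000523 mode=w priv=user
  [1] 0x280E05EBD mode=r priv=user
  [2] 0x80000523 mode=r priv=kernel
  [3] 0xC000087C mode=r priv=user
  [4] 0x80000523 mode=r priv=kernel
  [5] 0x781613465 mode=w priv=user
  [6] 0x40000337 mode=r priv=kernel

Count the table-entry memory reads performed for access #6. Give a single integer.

Walk each access:
#0 VA=0x80000523 (w,user):
  L0: frame=0x2D idx=2 entry=0x2F087 [P=1 RW=1 US=1 PS=1]
  → PA=0x2F523 (huge @L0)  (1 entries read)
#1 VA=0x280E05EBD (r,user):
  L0: frame=0x2D idx=10 entry=0x33007 [P=1 RW=1 US=1 PS=0]
  L1: frame=0x33 idx=7 entry=0x37007 [P=1 RW=1 US=1 PS=0]
  L2: frame=0x37 idx=5 entry=0x3B007 [P=1 RW=1 US=1 PS=0]
  → PA=0x3BEBD  (3 entries read)
#2 VA=0x80000523 (r,kernel):
  TLB hit vpn=0x80000 → PA=0x2F523
#3 VA=0xC000087C (r,user):
  L0: frame=0x2D idx=3 entry=0x3F087 [P=1 RW=1 US=1 PS=1]
  → PA=0x3F87C (huge @L0)  (1 entries read)
#4 VA=0x80000523 (r,kernel):
  TLB hit vpn=0x80000 → PA=0x2F523
#5 VA=0x781613465 (w,user):
  L0: frame=0x2D idx=30 entry=0x43007 [P=1 RW=1 US=1 PS=0]
  L1: frame=0x43 idx=11 entry=0x44007 [P=1 RW=1 US=1 PS=0]
  L2: frame=0x44 idx=19 entry=0x46007 [P=1 RW=1 US=1 PS=0]
  → PA=0x46465  (3 entries read)
#6 VA=0x40000337 (r,kernel):
  L0: frame=0x2D idx=1 entry=0x47087 [P=1 RW=1 US=1 PS=1]
  → PA=0x47337 (huge @L0)  (1 entries read)

Entries read for #6: 1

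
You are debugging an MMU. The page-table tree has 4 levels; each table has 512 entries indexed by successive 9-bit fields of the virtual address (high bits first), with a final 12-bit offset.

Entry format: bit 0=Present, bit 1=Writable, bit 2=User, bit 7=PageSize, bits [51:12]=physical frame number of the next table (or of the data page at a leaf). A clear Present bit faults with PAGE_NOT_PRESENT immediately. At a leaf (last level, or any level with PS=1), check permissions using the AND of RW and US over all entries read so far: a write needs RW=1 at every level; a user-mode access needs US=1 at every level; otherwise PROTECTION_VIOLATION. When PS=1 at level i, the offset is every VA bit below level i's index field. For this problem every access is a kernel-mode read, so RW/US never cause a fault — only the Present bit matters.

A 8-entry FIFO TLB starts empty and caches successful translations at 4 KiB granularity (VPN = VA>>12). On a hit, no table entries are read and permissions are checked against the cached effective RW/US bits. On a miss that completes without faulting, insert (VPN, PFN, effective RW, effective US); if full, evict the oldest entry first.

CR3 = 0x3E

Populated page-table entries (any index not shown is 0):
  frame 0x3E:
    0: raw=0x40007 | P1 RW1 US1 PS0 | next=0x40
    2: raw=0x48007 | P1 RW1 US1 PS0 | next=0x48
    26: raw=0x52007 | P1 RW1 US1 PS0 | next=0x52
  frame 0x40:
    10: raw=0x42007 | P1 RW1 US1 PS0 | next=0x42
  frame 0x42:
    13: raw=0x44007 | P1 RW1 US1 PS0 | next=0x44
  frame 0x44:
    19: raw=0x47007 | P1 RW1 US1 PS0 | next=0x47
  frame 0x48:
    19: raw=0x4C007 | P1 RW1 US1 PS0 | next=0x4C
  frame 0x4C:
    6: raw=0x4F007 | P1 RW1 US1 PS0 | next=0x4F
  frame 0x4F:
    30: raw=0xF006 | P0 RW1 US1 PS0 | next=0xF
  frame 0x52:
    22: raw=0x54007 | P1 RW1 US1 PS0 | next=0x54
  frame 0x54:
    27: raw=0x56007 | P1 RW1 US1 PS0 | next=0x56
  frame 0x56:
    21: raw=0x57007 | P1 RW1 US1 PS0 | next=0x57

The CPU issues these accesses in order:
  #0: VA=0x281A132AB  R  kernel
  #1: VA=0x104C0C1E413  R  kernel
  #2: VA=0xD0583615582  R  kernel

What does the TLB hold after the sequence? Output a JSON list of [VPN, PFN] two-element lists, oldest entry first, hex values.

Walk each access:
#0 VA=0x281A132AB (r,kernel):
  L0: frame=0x3E idx=0 entry=0x40007 [P=1 RW=1 US=1 PS=0]
  L1: frame=0x40 idx=10 entry=0x42007 [P=1 RW=1 US=1 PS=0]
  L2: frame=0x42 idx=13 entry=0x44007 [P=1 RW=1 US=1 PS=0]
  L3: frame=0x44 idx=19 entry=0x47007 [P=1 RW=1 US=1 PS=0]
  → PA=0x472AB  (4 entries read)
#1 VA=0x104C0C1E413 (r,kernel):
  L0: frame=0x3E idx=2 entry=0x48007 [P=1 RW=1 US=1 PS=0]
  L1: frame=0x48 idx=19 entry=0x4C007 [P=1 RW=1 US=1 PS=0]
  L2: frame=0x4C idx=6 entry=0x4F007 [P=1 RW=1 US=1 PS=0]
  L3: frame=0x4F idx=30 entry=0xF006 [P=0 RW=1 US=1 PS=0]
  ⇒ fault: PAGE_NOT_PRESENT  — 4 lookups
#2 VA=0xD0583615582 (r,kernel):
  L0: frame=0x3E idx=26 entry=0x52007 [P=1 RW=1 US=1 PS=0]
  L1: frame=0x52 idx=22 entry=0x54007 [P=1 RW=1 US=1 PS=0]
  L2: frame=0x54 idx=27 entry=0x56007 [P=1 RW=1 US=1 PS=0]
  L3: frame=0x56 idx=21 entry=0x57007 [P=1 RW=1 US=1 PS=0]
  → PA=0x57582  (4 entries read)

TLB: [["0x281A13", "0x47"], ["0xD0583615", "0x57"]]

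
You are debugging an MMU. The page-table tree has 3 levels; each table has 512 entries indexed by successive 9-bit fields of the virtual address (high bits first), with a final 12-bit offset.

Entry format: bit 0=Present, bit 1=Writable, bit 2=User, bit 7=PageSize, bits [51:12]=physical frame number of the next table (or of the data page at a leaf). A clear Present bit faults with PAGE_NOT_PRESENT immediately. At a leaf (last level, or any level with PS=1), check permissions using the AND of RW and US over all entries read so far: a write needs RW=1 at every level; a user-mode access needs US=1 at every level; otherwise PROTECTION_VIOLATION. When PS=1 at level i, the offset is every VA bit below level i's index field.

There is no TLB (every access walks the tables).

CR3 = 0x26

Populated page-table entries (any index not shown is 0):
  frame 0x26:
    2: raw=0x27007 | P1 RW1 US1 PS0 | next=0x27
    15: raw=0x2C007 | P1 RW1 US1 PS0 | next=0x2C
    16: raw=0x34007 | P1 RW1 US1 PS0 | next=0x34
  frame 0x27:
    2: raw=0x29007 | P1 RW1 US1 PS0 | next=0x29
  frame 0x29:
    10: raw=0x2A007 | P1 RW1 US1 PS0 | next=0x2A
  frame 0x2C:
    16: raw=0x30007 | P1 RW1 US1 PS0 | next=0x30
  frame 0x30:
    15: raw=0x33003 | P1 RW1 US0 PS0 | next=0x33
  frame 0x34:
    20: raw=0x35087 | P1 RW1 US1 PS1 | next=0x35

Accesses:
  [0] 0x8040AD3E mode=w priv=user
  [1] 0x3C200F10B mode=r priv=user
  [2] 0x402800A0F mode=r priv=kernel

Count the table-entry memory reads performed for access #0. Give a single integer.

Trace:
#0 VA=0x8040AD3E (w,user):
  L0 @0x26[2] → 0x27007  P=1,RW=1,US=1,PS=0
  L1 @0x27[2] → 0x29007  P=1,RW=1,US=1,PS=0
  L2 @0x29[10] → 0x2A007  P=1,RW=1,US=1,PS=0
  → PA=0x2AD3E  (3 entries read)
#1 VA=0x3C200F10B (r,user):
  L0 @0x26[15] → 0x2C007  P=1,RW=1,US=1,PS=0
  L1 @0x2C[16] → 0x30007  P=1,RW=1,US=1,PS=0
  L2 @0x30[15] → 0x33003  P=1,RW=1,US=0,PS=0
  → PROTECTION_VIOLATION  (3 entries read)
#2 VA=0x402800A0F (r,kernel):
  L0 @0x26[16] → 0x34007  P=1,RW=1,US=1,PS=0
  L1 @0x34[20] → 0x35087  P=1,RW=1,US=1,PS=1
  → PA=0x35A0F (huge @L1)  (2 entries read)

Entries read for #0: 3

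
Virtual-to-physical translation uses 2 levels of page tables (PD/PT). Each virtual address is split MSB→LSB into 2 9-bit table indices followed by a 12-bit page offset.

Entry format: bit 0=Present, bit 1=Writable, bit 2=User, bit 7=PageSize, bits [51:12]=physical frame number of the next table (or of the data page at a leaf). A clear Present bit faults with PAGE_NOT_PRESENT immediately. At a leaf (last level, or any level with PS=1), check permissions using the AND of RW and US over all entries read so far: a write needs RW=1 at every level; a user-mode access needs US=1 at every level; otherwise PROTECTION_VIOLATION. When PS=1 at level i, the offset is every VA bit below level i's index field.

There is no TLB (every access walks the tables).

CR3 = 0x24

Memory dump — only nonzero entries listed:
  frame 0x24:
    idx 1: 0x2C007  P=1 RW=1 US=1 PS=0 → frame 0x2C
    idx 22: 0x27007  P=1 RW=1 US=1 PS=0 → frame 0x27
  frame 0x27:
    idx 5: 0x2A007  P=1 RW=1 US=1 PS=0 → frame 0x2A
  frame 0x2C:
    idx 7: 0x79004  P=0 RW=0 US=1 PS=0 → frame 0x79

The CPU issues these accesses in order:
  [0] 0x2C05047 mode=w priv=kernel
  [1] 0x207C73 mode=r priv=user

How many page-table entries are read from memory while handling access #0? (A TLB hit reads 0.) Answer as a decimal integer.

Walk each access:
#0 VA=0x2C05047 (w,kernel):
  L0: frame=0x24 idx=22 entry=0x27007 [P=1 RW=1 US=1 PS=0]
  L1: frame=0x27 idx=5 entry=0x2A007 [P=1 RW=1 US=1 PS=0]
  ✓ 0x2A047  — 2 lookups
#1 VA=0x207C73 (r,user):
  L0: frame=0x24 idx=1 entry=0x2C007 [P=1 RW=1 US=1 PS=0]
  L1: frame=0x2C idx=7 entry=0x79004 [P=0 RW=0 US=1 PS=0]
  → PAGE_NOT_PRESENT  (2 entries read)

Entries read for #0: 2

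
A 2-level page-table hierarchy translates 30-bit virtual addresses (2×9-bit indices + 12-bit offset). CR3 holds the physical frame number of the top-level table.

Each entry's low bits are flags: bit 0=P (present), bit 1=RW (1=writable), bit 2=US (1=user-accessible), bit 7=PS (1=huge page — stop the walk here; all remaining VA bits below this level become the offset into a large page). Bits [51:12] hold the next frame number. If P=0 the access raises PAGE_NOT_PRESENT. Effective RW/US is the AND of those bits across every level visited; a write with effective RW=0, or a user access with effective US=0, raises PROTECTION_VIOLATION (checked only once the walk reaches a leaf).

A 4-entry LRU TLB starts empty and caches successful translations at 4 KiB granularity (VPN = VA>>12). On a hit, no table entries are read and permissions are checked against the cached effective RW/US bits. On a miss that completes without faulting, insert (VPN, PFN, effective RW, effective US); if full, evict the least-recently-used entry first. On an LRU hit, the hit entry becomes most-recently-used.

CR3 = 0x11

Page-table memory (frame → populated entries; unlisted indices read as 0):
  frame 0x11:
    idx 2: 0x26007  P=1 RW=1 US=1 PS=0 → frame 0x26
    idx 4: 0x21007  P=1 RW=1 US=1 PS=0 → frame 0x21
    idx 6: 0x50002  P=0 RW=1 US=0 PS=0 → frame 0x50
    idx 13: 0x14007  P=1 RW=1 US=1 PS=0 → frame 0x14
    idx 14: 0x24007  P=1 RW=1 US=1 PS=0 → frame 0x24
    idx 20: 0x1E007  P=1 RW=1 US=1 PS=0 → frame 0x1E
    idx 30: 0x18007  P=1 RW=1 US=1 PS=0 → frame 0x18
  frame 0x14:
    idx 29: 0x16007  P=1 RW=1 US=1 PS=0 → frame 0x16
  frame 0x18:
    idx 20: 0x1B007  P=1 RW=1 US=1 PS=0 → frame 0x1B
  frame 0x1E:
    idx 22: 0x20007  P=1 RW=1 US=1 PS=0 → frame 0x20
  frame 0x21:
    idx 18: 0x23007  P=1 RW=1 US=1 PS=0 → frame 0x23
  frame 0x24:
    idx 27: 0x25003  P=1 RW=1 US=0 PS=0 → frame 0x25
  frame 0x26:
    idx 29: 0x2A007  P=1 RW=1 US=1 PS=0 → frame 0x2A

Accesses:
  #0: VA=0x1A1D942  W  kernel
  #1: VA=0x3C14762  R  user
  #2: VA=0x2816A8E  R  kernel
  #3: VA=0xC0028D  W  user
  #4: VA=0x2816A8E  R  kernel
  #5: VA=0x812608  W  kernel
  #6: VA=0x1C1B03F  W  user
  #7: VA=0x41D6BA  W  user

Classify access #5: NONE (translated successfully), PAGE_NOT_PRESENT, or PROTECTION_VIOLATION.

Walk each access:
#0 VA=0x1A1D942 (w,kernel):
  [0] read 0x11 idx=13: raw=0x14007 flags P=1 W=1 U=1 S=0
  [1] read 0x14 idx=29: raw=0x16007 flags P=1 W=1 U=1 S=0
  ⇒ phys 0x16942  [2 reads]
#1 VA=0x3C14762 (r,user):
  [0] read 0x11 idx=30: raw=0x18007 flags P=1 W=1 U=1 S=0
  [1] read 0x18 idx=20: raw=0x1B007 flags P=1 W=1 U=1 S=0
  ⇒ phys 0x1B762  [2 reads]
#2 VA=0x2816A8E (r,kernel):
  [0] read 0x11 idx=20: raw=0x1E007 flags P=1 W=1 U=1 S=0
  [1] read 0x1E idx=22: raw=0x20007 flags P=1 W=1 U=1 S=0
  ⇒ phys 0x20A8E  [2 reads]
#3 VA=0xC0028D (w,user):
  [0] read 0x11 idx=6: raw=0x50002 flags P=0 W=1 U=0 S=0
  ✗ PAGE_NOT_PRESENT  [1 reads]
#4 VA=0x2816A8E (r,kernel):
  TLB hit vpn=0x2816 → PA=0x20A8E
#5 VA=0x812608 (w,kernel):
  [0] read 0x11 idx=4: raw=0x21007 flags P=1 W=1 U=1 S=0
  [1] read 0x21 idx=18: raw=0x23007 flags P=1 W=1 U=1 S=0
  ⇒ phys 0x23608  [2 reads]
#6 VA=0x1C1B03F (w,user):
  [0] read 0x11 idx=14: raw=0x24007 flags P=1 W=1 U=1 S=0
  [1] read 0x24 idx=27: raw=0x25003 flags P=1 W=1 U=0 S=0
  ✗ PROTECTION_VIOLATION  [2 reads]
#7 VA=0x41D6BA (w,user):
  [0] read 0x11 idx=2: raw=0x26007 flags P=1 W=1 U=1 S=0
  [1] read 0x26 idx=29: raw=0x2A007 flags P=1 W=1 U=1 S=0
  ⇒ phys 0x2A6BA  [2 reads]

Access #5 fault: NONE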